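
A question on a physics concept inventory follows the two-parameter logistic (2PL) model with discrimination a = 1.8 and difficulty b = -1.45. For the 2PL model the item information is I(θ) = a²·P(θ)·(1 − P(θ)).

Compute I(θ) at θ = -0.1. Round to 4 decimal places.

P = 1/(1+e^{-2.4300}) = 0.9191
P(1−P) = 0.9191 × 0.0809 = 0.0744
I = a² × P(1−P) = 1.8² × 0.0744 = 0.24095

0.2409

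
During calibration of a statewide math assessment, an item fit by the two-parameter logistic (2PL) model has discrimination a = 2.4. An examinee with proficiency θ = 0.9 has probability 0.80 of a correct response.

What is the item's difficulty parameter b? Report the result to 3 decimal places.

0.322

P(θ) = 1 / (1 + exp(−a(θ − b)))
logit(0.80) = ln(0.80/0.20) = 1.3863
b = θ − logit/(a) = 0.9 − 1.3863/2.4000 = 0.3224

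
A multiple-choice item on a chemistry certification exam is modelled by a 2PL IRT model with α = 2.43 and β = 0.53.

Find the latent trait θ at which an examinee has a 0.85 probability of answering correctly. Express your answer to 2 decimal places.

P(θ) = 1 / (1 + exp(−α(θ − β)))
logit = ln(0.8500/0.1500) = 1.7346
θ = β + logit/(α) = 0.53 + 1.7346/2.4300 = 1.2438

1.24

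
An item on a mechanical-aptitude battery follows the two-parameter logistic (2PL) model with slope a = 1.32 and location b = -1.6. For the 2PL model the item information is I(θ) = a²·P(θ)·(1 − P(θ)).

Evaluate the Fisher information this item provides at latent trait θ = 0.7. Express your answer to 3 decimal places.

P = 1/(1+e^{-3.0360}) = 0.9542
P(1−P) = 0.9542 × 0.0458 = 0.0437
I = a² × P(1−P) = 1.32² × 0.0437 = 0.07619

0.076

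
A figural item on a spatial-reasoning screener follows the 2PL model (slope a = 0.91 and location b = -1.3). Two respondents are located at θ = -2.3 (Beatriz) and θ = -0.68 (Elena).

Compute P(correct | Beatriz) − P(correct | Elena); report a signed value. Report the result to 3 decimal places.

-0.350

P(θ) = 1 / (1 + exp(−a(θ − b)))
P(Beatriz) = 0.2870  [exponent -0.9100]
P(Elena) = 0.6374  [exponent 0.5642]
Difference = 0.2870 − 0.6374 = -0.3504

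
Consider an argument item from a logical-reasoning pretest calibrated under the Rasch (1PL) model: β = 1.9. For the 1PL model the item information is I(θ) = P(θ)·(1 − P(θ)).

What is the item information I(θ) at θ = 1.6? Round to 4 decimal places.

0.2445

P = 1/(1+e^{0.3000}) = 0.4256
P(1−P) = 0.4256 × 0.5744 = 0.2445
I = P(1−P) = 0.24446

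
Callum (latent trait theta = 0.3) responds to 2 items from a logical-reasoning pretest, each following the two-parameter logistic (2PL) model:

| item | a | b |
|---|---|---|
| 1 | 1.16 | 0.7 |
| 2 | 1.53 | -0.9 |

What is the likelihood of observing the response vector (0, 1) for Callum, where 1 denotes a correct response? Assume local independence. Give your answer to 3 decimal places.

0.530

P(theta) = 1 / (1 + exp(−a(theta − b)))
P_1 = 1/(1+e^{0.4640}) = 0.3860
P_2 = 1/(1+e^{-1.8360}) = 0.8625
L = (1−P_1) × P_2 = 0.6140 × 0.8625 = 0.52953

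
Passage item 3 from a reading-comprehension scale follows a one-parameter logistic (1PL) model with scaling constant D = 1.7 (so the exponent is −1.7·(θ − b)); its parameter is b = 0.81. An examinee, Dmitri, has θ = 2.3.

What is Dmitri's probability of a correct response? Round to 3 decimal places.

0.926

P(θ) = 1 / (1 + exp(−D·(θ − b)))
Exponent: 1.7 × (2.3 − 0.81) = 2.5330
1/(1 + e^{-2.5330}) = 0.9264
P = 0.9264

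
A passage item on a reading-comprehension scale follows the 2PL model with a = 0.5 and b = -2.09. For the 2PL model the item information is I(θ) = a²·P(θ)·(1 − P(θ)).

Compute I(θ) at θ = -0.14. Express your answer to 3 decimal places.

P = 1/(1+e^{-0.9750}) = 0.7261
P(1−P) = 0.7261 × 0.2739 = 0.1989
I = a² × P(1−P) = 0.5² × 0.1989 = 0.04972

0.050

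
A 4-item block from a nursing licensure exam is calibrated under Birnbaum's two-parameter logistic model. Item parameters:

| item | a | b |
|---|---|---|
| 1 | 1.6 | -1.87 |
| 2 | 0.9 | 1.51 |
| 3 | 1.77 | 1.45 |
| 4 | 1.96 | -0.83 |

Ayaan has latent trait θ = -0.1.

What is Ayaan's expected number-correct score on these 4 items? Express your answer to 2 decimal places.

P(θ) = 1 / (1 + exp(−a(θ − b)))
P_1 = 1/(1+e^{-2.8320}) = 0.9444
P_2 = 1/(1+e^{1.4490}) = 0.1902
P_3 = 1/(1+e^{2.7435}) = 0.0605
P_4 = 1/(1+e^{-1.4308}) = 0.8070
E[score] = 0.9444 + 0.1902 + 0.0605 + 0.8070 = 2.0020

2.00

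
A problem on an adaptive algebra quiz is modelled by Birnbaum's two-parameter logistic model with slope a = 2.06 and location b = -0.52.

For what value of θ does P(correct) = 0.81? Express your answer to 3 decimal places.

P(θ) = 1 / (1 + exp(−a(θ − b)))
logit = ln(0.8100/0.1900) = 1.4500
θ = b + logit/(a) = -0.52 + 1.4500/2.0600 = 0.1839

0.184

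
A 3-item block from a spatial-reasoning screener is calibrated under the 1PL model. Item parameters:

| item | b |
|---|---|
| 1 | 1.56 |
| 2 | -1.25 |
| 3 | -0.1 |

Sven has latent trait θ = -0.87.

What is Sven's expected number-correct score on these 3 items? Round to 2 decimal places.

P(θ) = 1 / (1 + exp(−(θ − b)))
P_1 = 1/(1+e^{2.4300}) = 0.0809
P_2 = 1/(1+e^{-0.3800}) = 0.5939
P_3 = 1/(1+e^{0.7700}) = 0.3165
E[score] = 0.0809 + 0.5939 + 0.3165 = 0.9913

0.99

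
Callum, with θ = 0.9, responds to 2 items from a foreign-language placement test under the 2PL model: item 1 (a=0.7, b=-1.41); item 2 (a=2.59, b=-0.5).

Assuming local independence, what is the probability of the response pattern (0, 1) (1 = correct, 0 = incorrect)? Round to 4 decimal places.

0.1613

P(θ) = 1 / (1 + exp(−a(θ − b)))
P_1 = 1/(1+e^{-1.6170}) = 0.8344
P_2 = 1/(1+e^{-3.6260}) = 0.9741
L = (1−P_1) × P_2 = 0.1656 × 0.9741 = 0.16132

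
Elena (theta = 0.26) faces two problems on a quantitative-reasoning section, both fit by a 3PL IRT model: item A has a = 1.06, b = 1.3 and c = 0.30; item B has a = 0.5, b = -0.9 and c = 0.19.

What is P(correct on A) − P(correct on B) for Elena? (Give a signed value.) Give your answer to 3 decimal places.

-0.235

P(theta) = c + (1 − c) · 1 / (1 + exp(−a(theta − b)))
P_A = 0.4745
P_B = 0.7093
P_A − P_B = -0.2348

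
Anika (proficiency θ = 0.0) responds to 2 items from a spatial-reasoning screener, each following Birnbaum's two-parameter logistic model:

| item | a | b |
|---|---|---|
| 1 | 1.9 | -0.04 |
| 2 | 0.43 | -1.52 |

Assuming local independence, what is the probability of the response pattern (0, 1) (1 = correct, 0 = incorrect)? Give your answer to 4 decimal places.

P(θ) = 1 / (1 + exp(−a(θ − b)))
P_1 = 1/(1+e^{-0.0760}) = 0.5190
P_2 = 1/(1+e^{-0.6536}) = 0.6578
L = (1−P_1) × P_2 = 0.4810 × 0.6578 = 0.31642

0.3164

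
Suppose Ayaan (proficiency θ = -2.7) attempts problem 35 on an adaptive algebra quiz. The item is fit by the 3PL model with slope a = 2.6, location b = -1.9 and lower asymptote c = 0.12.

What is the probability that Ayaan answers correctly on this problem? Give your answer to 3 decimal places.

P(θ) = c + (1 − c) · 1 / (1 + exp(−a(θ − b)))
Exponent: 2.6 × (-2.7 − (-1.9)) = -2.0800
1/(1 + e^{2.0800}) = 0.1111
P = 0.12 + 0.88 × 0.1111 = 0.2177

0.218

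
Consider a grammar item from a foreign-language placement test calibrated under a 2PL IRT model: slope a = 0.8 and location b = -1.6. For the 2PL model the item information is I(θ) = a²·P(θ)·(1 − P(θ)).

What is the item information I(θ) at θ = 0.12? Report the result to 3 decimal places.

0.103

P = 1/(1+e^{-1.3760}) = 0.7983
P(1−P) = 0.7983 × 0.2017 = 0.1610
I = a² × P(1−P) = 0.8² × 0.1610 = 0.10303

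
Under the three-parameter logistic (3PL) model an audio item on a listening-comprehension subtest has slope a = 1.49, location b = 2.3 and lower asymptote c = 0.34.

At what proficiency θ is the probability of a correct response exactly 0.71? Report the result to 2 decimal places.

2.46

P(θ) = c + (1 − c) · 1 / (1 + exp(−a(θ − b)))
Remove guessing floor: (0.71 − 0.34)/(1 − 0.34) = 0.5606
logit = ln(0.5606/0.4394) = 0.2436
θ = b + logit/(a) = 2.3 + 0.2436/1.4900 = 2.4635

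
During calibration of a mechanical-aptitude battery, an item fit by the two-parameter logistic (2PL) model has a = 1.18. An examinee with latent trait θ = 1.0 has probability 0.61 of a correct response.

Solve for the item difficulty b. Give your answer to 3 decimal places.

P(θ) = 1 / (1 + exp(−a(θ − b)))
logit(0.61) = ln(0.61/0.39) = 0.4473
b = θ − logit/(a) = 1.0 − 0.4473/1.1800 = 0.6209

0.621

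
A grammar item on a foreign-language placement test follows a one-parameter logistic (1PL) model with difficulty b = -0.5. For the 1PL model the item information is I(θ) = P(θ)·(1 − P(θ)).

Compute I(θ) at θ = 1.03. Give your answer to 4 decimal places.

P = 1/(1+e^{-1.5300}) = 0.8220
P(1−P) = 0.8220 × 0.1780 = 0.1463
I = P(1−P) = 0.14631

0.1463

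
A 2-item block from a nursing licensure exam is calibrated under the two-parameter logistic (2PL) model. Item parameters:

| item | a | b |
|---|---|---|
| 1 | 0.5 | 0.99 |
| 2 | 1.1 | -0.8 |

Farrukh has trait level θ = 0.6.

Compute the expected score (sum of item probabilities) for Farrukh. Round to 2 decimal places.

P(θ) = 1 / (1 + exp(−a(θ − b)))
P_1 = 1/(1+e^{0.1950}) = 0.4514
P_2 = 1/(1+e^{-1.5400}) = 0.8235
E[score] = 0.4514 + 0.8235 = 1.2749

1.27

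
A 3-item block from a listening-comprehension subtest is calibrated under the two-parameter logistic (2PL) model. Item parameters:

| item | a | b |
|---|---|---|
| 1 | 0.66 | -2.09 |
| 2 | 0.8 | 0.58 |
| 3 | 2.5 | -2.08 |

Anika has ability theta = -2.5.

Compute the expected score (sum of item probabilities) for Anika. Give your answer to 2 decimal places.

0.77

P(theta) = 1 / (1 + exp(−a(theta − b)))
P_1 = 1/(1+e^{0.2706}) = 0.4328
P_2 = 1/(1+e^{2.4640}) = 0.0784
P_3 = 1/(1+e^{1.0500}) = 0.2592
E[score] = 0.4328 + 0.0784 + 0.2592 = 0.7704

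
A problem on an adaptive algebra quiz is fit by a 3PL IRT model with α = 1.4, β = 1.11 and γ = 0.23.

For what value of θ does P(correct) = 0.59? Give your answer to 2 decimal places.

P(θ) = γ + (1 − γ) · 1 / (1 + exp(−α(θ − β)))
Remove guessing floor: (0.59 − 0.23)/(1 − 0.23) = 0.4675
logit = ln(0.4675/0.5325) = -0.1301
θ = β + logit/(α) = 1.11 + (-0.1301)/1.4000 = 1.0171

1.02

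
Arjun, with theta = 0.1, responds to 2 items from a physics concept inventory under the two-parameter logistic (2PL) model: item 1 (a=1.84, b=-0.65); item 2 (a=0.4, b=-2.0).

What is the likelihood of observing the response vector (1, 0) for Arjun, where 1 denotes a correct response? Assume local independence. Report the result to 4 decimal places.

P(theta) = 1 / (1 + exp(−a(theta − b)))
P_1 = 1/(1+e^{-1.3800}) = 0.7990
P_2 = 1/(1+e^{-0.8400}) = 0.6985
L = P_1 × (1−P_2) = 0.7990 × 0.3015 = 0.24092

0.2409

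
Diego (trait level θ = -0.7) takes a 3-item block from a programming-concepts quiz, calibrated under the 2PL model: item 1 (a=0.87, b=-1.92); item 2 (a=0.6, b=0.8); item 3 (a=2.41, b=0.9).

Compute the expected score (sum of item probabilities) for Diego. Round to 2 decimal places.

1.05

P(θ) = 1 / (1 + exp(−a(θ − b)))
P_1 = 1/(1+e^{-1.0614}) = 0.7430
P_2 = 1/(1+e^{0.9000}) = 0.2891
P_3 = 1/(1+e^{3.8560}) = 0.0207
E[score] = 0.7430 + 0.2891 + 0.0207 = 1.0527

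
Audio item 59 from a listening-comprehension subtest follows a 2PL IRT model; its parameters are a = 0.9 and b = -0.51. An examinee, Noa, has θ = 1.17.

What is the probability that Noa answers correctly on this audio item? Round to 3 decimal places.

P(θ) = 1 / (1 + exp(−a(θ − b)))
Exponent: 0.9 × (1.17 − (-0.51)) = 1.5120
1/(1 + e^{-1.5120}) = 0.8194

0.819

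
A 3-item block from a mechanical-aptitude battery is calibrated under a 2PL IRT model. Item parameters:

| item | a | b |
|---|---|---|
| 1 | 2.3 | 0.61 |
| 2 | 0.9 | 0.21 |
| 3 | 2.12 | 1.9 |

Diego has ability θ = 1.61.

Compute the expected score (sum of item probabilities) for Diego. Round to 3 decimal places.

2.039

P(θ) = 1 / (1 + exp(−a(θ − b)))
P_1 = 1/(1+e^{-2.3000}) = 0.9089
P_2 = 1/(1+e^{-1.2600}) = 0.7790
P_3 = 1/(1+e^{0.6148}) = 0.3510
E[score] = 0.9089 + 0.7790 + 0.3510 = 2.0389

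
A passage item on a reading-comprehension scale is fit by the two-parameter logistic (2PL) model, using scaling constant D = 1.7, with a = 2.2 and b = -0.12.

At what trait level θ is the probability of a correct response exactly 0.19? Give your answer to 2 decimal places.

-0.51

P(θ) = 1 / (1 + exp(−D·a(θ − b)))
logit = ln(0.1900/0.8100) = -1.4500
θ = b + logit/(1.7·a) = -0.12 + (-1.4500)/3.7400 = -0.5077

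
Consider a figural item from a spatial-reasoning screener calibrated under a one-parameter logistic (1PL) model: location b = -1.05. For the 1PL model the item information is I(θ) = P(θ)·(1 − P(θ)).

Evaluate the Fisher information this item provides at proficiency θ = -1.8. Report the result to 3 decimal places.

0.218

P = 1/(1+e^{0.7500}) = 0.3208
P(1−P) = 0.3208 × 0.6792 = 0.2179
I = P(1−P) = 0.21789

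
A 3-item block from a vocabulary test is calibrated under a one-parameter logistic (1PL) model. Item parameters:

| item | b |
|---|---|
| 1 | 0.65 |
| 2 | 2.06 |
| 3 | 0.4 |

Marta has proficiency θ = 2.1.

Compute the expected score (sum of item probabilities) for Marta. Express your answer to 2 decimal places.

2.17

P(θ) = 1 / (1 + exp(−(θ − b)))
P_1 = 1/(1+e^{-1.4500}) = 0.8100
P_2 = 1/(1+e^{-0.0400}) = 0.5100
P_3 = 1/(1+e^{-1.7000}) = 0.8455
E[score] = 0.8100 + 0.5100 + 0.8455 = 2.1655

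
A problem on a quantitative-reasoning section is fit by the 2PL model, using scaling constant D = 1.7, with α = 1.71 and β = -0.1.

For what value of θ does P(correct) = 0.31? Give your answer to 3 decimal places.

P(θ) = 1 / (1 + exp(−D·α(θ − β)))
logit = ln(0.3100/0.6900) = -0.8001
θ = β + logit/(1.7·α) = -0.1 + (-0.8001)/2.9070 = -0.3752

-0.375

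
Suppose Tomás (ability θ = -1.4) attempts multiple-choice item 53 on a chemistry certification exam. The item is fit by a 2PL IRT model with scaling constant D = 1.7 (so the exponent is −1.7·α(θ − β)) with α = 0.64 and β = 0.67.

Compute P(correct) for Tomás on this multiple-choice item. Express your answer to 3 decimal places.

0.095

P(θ) = 1 / (1 + exp(−D·α(θ − β)))
Exponent: 1.7 × 0.64 × (-1.4 − 0.67) = -2.2522
1/(1 + e^{2.2522}) = 0.0952
P = 0.0952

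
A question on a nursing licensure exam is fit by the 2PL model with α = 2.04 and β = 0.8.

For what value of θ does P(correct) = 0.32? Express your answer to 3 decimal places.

0.431

P(θ) = 1 / (1 + exp(−α(θ − β)))
logit = ln(0.3200/0.6800) = -0.7538
θ = β + logit/(α) = 0.8 + (-0.7538)/2.0400 = 0.4305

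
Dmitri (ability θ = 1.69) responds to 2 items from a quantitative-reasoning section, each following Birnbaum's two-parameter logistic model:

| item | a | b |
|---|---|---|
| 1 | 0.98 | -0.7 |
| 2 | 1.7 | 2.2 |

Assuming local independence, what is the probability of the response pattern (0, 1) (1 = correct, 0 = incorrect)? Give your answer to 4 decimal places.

P(θ) = 1 / (1 + exp(−a(θ − b)))
P_1 = 1/(1+e^{-2.3422}) = 0.9123
P_2 = 1/(1+e^{0.8670}) = 0.2959
L = (1−P_1) × P_2 = 0.0877 × 0.2959 = 0.02594

0.0259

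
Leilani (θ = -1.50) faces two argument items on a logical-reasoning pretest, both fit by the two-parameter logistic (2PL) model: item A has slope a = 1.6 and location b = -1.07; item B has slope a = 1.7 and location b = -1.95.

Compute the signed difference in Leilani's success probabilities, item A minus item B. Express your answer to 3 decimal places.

-0.348

P(θ) = 1 / (1 + exp(−a(θ − b)))
P_A = 0.3345
P_B = 0.6824
P_A − P_B = -0.3480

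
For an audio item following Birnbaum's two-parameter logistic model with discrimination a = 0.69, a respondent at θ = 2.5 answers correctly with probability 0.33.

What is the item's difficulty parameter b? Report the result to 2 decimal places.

3.53

P(θ) = 1 / (1 + exp(−a(θ − b)))
logit(0.33) = ln(0.33/0.67) = -0.7082
b = θ − logit/(a) = 2.5 − (-0.7082)/0.6900 = 3.5264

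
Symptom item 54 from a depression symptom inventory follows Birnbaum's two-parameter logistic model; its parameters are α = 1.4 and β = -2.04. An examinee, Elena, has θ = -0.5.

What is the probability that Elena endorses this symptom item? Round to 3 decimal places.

0.896

P(θ) = 1 / (1 + exp(−α(θ − β)))
Exponent: 1.4 × (-0.5 − (-2.04)) = 2.1560
1/(1 + e^{-2.1560}) = 0.8962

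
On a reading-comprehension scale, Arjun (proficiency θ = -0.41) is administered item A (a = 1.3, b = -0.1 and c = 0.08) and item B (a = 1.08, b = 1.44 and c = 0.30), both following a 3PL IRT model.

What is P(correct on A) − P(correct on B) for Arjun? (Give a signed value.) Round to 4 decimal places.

P(θ) = c + (1 − c) · 1 / (1 + exp(−a(θ − b)))
P_A = 0.4485
P_B = 0.3836
P_A − P_B = 0.0650

0.0650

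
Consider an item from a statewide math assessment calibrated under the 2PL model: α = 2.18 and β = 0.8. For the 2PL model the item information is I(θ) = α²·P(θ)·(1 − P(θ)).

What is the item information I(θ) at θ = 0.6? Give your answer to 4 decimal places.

P = 1/(1+e^{0.4360}) = 0.3927
P(1−P) = 0.3927 × 0.6073 = 0.2385
I = α² × P(1−P) = 2.18² × 0.2385 = 1.13338

1.1334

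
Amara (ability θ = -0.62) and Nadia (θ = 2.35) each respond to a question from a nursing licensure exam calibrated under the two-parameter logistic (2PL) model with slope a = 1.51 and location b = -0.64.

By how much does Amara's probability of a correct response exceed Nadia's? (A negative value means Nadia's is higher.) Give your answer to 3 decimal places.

-0.482

P(θ) = 1 / (1 + exp(−a(θ − b)))
P(Amara) = 0.5075  [exponent 0.0302]
P(Nadia) = 0.9892  [exponent 4.5149]
Difference = 0.5075 − 0.9892 = -0.4816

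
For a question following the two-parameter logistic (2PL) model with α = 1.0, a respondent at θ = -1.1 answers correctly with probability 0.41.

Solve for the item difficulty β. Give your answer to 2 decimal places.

-0.74

P(θ) = 1 / (1 + exp(−α(θ − β)))
logit(0.41) = ln(0.41/0.59) = -0.3640
β = θ − logit/(α) = -1.1 − (-0.3640)/1.0000 = -0.7360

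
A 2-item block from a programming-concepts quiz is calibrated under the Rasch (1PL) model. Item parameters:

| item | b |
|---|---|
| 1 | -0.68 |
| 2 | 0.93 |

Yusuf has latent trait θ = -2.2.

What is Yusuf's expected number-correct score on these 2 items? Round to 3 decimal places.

P(θ) = 1 / (1 + exp(−(θ − b)))
P_1 = 1/(1+e^{1.5200}) = 0.1795
P_2 = 1/(1+e^{3.1300}) = 0.0419
E[score] = 0.1795 + 0.0419 = 0.2213

0.221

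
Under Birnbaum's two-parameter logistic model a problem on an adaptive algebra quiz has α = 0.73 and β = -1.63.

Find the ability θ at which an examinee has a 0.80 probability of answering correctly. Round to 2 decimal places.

P(θ) = 1 / (1 + exp(−α(θ − β)))
logit = ln(0.8000/0.2000) = 1.3863
θ = β + logit/(α) = -1.63 + 1.3863/0.7300 = 0.2690

0.27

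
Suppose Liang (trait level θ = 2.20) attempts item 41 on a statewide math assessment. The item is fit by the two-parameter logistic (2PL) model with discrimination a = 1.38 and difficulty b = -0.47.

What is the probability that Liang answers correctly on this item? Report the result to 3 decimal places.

P(θ) = 1 / (1 + exp(−a(θ − b)))
Exponent: 1.38 × (2.20 − (-0.47)) = 3.6846
1/(1 + e^{-3.6846}) = 0.9755

0.976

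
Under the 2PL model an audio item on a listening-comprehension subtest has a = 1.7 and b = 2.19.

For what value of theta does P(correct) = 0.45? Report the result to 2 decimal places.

P(theta) = 1 / (1 + exp(−a(theta − b)))
logit = ln(0.4500/0.5500) = -0.2007
theta = b + logit/(a) = 2.19 + (-0.2007)/1.7000 = 2.0720

2.07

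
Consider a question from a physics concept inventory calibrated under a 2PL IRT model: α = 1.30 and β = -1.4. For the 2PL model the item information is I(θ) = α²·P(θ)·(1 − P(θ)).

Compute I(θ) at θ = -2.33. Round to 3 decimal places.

P = 1/(1+e^{1.2090}) = 0.2299
P(1−P) = 0.2299 × 0.7701 = 0.1770
I = α² × P(1−P) = 1.30² × 0.1770 = 0.29919

0.299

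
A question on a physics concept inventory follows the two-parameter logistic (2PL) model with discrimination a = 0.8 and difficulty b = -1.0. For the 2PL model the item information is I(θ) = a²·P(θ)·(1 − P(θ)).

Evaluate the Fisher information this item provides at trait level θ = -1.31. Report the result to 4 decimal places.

0.1576

P = 1/(1+e^{0.2480}) = 0.4383
P(1−P) = 0.4383 × 0.5617 = 0.2462
I = a² × P(1−P) = 0.8² × 0.2462 = 0.15756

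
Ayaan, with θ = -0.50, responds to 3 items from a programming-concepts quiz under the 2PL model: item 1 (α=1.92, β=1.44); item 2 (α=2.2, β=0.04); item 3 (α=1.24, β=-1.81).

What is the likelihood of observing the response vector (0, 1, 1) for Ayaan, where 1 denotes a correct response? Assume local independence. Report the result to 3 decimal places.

0.191

P(θ) = 1 / (1 + exp(−α(θ − β)))
P_1 = 1/(1+e^{3.7248}) = 0.0235
P_2 = 1/(1+e^{1.1880}) = 0.2336
P_3 = 1/(1+e^{-1.6244}) = 0.8354
L = (1−P_1) × P_2 × P_3 = 0.9765 × 0.2336 × 0.8354 = 0.19057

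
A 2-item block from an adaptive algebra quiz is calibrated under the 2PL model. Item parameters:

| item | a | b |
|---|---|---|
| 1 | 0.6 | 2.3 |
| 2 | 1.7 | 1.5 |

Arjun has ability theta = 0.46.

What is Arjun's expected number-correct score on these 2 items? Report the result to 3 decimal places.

P(theta) = 1 / (1 + exp(−a(theta − b)))
P_1 = 1/(1+e^{1.1040}) = 0.2490
P_2 = 1/(1+e^{1.7680}) = 0.1458
E[score] = 0.2490 + 0.1458 = 0.3948

0.395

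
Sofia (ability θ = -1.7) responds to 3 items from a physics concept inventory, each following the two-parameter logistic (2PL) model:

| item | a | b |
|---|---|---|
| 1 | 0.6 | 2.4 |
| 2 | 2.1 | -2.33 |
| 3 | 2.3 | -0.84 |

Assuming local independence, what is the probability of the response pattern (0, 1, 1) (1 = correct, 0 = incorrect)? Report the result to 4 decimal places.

P(θ) = 1 / (1 + exp(−a(θ − b)))
P_1 = 1/(1+e^{2.4600}) = 0.0787
P_2 = 1/(1+e^{-1.3230}) = 0.7897
P_3 = 1/(1+e^{1.9780}) = 0.1215
L = (1−P_1) × P_2 × P_3 = 0.9213 × 0.7897 × 0.1215 = 0.08842

0.0884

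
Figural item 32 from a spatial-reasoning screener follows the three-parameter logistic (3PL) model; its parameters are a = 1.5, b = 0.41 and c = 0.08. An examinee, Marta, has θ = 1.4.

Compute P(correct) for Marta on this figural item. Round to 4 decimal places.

0.8301

P(θ) = c + (1 − c) · 1 / (1 + exp(−a(θ − b)))
Exponent: 1.5 × (1.4 − 0.41) = 1.4850
1/(1 + e^{-1.4850}) = 0.8153
P = 0.08 + 0.92 × 0.8153 = 0.8301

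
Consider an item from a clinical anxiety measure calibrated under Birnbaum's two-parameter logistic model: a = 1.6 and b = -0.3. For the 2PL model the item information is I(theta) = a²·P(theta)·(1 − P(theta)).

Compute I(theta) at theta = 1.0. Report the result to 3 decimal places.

P = 1/(1+e^{-2.0800}) = 0.8889
P(1−P) = 0.8889 × 0.1111 = 0.0987
I = a² × P(1−P) = 1.6² × 0.0987 = 0.25273

0.253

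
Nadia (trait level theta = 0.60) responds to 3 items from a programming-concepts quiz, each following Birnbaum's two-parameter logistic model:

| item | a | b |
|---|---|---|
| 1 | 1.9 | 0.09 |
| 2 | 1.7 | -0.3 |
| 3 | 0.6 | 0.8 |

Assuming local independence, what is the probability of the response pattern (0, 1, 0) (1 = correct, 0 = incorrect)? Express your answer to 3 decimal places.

0.120

P(theta) = 1 / (1 + exp(−a(theta − b)))
P_1 = 1/(1+e^{-0.9690}) = 0.7249
P_2 = 1/(1+e^{-1.5300}) = 0.8220
P_3 = 1/(1+e^{0.1200}) = 0.4700
L = (1−P_1) × P_2 × (1−P_3) = 0.2751 × 0.8220 × 0.5300 = 0.11983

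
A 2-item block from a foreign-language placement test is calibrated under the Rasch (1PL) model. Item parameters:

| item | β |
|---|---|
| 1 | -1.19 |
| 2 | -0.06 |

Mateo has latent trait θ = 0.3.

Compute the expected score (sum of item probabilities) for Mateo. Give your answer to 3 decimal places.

P(θ) = 1 / (1 + exp(−(θ − β)))
P_1 = 1/(1+e^{-1.4900}) = 0.8161
P_2 = 1/(1+e^{-0.3600}) = 0.5890
E[score] = 0.8161 + 0.5890 = 1.4051

1.405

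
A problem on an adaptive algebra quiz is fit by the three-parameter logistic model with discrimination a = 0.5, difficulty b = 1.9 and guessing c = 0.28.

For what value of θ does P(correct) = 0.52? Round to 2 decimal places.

P(θ) = c + (1 − c) · 1 / (1 + exp(−a(θ − b)))
Remove guessing floor: (0.52 − 0.28)/(1 − 0.28) = 0.3333
logit = ln(0.3333/0.6667) = -0.6931
θ = b + logit/(a) = 1.9 + (-0.6931)/0.5000 = 0.5137

0.51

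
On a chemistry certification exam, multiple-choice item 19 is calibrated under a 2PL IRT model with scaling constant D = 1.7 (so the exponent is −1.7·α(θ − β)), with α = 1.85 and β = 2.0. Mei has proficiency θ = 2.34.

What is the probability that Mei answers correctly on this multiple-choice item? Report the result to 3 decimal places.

P(θ) = 1 / (1 + exp(−D·α(θ − β)))
Exponent: 1.7 × 1.85 × (2.34 − 2.0) = 1.0693
1/(1 + e^{-1.0693}) = 0.7445
P = 0.7445

0.744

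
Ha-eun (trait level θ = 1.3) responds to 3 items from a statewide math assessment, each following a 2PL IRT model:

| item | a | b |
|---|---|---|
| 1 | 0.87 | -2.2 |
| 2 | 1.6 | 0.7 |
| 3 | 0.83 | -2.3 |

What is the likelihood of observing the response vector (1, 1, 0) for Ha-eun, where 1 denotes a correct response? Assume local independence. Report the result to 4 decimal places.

P(θ) = 1 / (1 + exp(−a(θ − b)))
P_1 = 1/(1+e^{-3.0450}) = 0.9546
P_2 = 1/(1+e^{-0.9600}) = 0.7231
P_3 = 1/(1+e^{-2.9880}) = 0.9520
L = P_1 × P_2 × (1−P_3) = 0.9546 × 0.7231 × 0.0480 = 0.03311

0.0331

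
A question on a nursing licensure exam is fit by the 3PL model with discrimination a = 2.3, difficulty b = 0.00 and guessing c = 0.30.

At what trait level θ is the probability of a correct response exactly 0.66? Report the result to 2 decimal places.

P(θ) = c + (1 − c) · 1 / (1 + exp(−a(θ − b)))
Remove guessing floor: (0.66 − 0.30)/(1 − 0.30) = 0.5143
logit = ln(0.5143/0.4857) = 0.0572
θ = b + logit/(a) = 0.00 + 0.0572/2.3000 = 0.0249

0.02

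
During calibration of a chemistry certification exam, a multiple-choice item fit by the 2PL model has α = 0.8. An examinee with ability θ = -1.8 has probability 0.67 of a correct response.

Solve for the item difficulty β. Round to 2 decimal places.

P(θ) = 1 / (1 + exp(−α(θ − β)))
logit(0.67) = ln(0.67/0.33) = 0.7082
β = θ − logit/(α) = -1.8 − 0.7082/0.8000 = -2.6852

-2.69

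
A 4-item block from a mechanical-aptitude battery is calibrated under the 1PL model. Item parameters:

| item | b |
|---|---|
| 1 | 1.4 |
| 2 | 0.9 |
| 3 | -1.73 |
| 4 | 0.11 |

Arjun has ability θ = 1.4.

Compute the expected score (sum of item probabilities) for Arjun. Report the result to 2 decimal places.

P(θ) = 1 / (1 + exp(−(θ − b)))
P_1 = 1/(1+e^{0.0000}) = 0.5000
P_2 = 1/(1+e^{-0.5000}) = 0.6225
P_3 = 1/(1+e^{-3.1300}) = 0.9581
P_4 = 1/(1+e^{-1.2900}) = 0.7841
E[score] = 0.5000 + 0.6225 + 0.9581 + 0.7841 = 2.8647

2.86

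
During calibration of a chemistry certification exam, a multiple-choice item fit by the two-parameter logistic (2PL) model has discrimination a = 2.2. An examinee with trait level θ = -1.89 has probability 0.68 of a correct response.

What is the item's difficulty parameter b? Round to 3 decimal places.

-2.233

P(θ) = 1 / (1 + exp(−a(θ − b)))
logit(0.68) = ln(0.68/0.32) = 0.7538
b = θ − logit/(a) = -1.89 − 0.7538/2.2000 = -2.2326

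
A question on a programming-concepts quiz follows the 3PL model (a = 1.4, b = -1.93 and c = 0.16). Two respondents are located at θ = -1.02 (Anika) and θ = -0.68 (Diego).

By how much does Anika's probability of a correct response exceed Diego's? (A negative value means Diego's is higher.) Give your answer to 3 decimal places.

-0.059

P(θ) = c + (1 − c) · 1 / (1 + exp(−a(θ − b)))
P(Anika) = 0.8164  [exponent 1.2740]
P(Diego) = 0.8756  [exponent 1.7500]
Difference = 0.8164 − 0.8756 = -0.0592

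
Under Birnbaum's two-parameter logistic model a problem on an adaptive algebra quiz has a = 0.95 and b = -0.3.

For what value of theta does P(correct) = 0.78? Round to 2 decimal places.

P(theta) = 1 / (1 + exp(−a(theta − b)))
logit = ln(0.7800/0.2200) = 1.2657
theta = b + logit/(a) = -0.3 + 1.2657/0.9500 = 1.0323

1.03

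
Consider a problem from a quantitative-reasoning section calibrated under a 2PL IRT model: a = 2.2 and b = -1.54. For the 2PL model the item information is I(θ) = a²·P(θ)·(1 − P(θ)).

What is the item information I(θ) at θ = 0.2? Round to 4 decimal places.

0.1008

P = 1/(1+e^{-3.8280}) = 0.9787
P(1−P) = 0.9787 × 0.0213 = 0.0208
I = a² × P(1−P) = 2.2² × 0.0208 = 0.10085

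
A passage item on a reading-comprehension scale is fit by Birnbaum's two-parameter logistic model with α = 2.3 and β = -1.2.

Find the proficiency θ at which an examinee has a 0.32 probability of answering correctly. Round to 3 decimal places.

-1.528

P(θ) = 1 / (1 + exp(−α(θ − β)))
logit = ln(0.3200/0.6800) = -0.7538
θ = β + logit/(α) = -1.2 + (-0.7538)/2.3000 = -1.5277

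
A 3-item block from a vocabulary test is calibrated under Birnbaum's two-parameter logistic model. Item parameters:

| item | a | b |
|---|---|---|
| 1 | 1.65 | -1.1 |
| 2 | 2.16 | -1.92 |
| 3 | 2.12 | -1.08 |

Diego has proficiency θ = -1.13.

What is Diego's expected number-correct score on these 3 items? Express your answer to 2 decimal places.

P(θ) = 1 / (1 + exp(−a(θ − b)))
P_1 = 1/(1+e^{0.0495}) = 0.4876
P_2 = 1/(1+e^{-1.7064}) = 0.8464
P_3 = 1/(1+e^{0.1060}) = 0.4735
E[score] = 0.4876 + 0.8464 + 0.4735 = 1.8075

1.81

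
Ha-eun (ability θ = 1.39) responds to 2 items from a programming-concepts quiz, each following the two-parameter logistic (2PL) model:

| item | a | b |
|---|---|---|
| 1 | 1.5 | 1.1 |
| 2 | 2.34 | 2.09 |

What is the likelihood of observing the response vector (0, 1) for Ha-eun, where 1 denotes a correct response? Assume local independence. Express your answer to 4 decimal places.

P(θ) = 1 / (1 + exp(−a(θ − b)))
P_1 = 1/(1+e^{-0.4350}) = 0.6071
P_2 = 1/(1+e^{1.6380}) = 0.1627
L = (1−P_1) × P_2 = 0.3929 × 0.1627 = 0.06394

0.0639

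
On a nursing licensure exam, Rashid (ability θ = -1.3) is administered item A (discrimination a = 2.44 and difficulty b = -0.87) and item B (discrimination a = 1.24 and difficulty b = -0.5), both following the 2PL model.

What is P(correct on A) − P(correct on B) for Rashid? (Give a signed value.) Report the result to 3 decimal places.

P(θ) = 1 / (1 + exp(−a(θ − b)))
P_A = 0.2594
P_B = 0.2705
P_A − P_B = -0.0111

-0.011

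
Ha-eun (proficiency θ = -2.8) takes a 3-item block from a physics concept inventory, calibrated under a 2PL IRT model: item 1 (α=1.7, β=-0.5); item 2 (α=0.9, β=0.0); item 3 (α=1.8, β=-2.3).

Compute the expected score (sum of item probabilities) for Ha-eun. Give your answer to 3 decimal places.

P(θ) = 1 / (1 + exp(−α(θ − β)))
P_1 = 1/(1+e^{3.9100}) = 0.0196
P_2 = 1/(1+e^{2.5200}) = 0.0745
P_3 = 1/(1+e^{0.9000}) = 0.2891
E[score] = 0.0196 + 0.0745 + 0.2891 = 0.3832

0.383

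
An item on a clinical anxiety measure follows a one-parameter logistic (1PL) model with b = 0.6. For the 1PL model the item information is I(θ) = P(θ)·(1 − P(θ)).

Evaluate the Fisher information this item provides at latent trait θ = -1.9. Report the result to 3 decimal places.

0.070

P = 1/(1+e^{2.5000}) = 0.0759
P(1−P) = 0.0759 × 0.9241 = 0.0701
I = P(1−P) = 0.07010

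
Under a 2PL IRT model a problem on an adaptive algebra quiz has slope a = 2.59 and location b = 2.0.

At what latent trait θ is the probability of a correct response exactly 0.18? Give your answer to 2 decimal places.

1.41

P(θ) = 1 / (1 + exp(−a(θ − b)))
logit = ln(0.1800/0.8200) = -1.5163
θ = b + logit/(a) = 2.0 + (-1.5163)/2.5900 = 1.4145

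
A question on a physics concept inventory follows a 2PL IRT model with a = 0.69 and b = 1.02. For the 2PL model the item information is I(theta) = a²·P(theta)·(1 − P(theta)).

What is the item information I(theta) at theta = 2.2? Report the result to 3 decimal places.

P = 1/(1+e^{-0.8142}) = 0.6930
P(1−P) = 0.6930 × 0.3070 = 0.2127
I = a² × P(1−P) = 0.69² × 0.2127 = 0.10129

0.101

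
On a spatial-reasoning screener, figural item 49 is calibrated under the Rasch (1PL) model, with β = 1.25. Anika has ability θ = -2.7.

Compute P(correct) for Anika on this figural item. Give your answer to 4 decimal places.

P(θ) = 1 / (1 + exp(−(θ − β)))
Exponent: (-2.7 − 1.25) = -3.9500
1/(1 + e^{3.9500}) = 0.0189
P = 0.0189

0.0189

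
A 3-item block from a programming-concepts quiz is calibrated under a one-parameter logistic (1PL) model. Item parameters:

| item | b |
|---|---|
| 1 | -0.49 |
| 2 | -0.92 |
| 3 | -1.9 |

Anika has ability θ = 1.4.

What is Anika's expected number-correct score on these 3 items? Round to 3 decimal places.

2.744

P(θ) = 1 / (1 + exp(−(θ − b)))
P_1 = 1/(1+e^{-1.8900}) = 0.8688
P_2 = 1/(1+e^{-2.3200}) = 0.9105
P_3 = 1/(1+e^{-3.3000}) = 0.9644
E[score] = 0.8688 + 0.9105 + 0.9644 = 2.7437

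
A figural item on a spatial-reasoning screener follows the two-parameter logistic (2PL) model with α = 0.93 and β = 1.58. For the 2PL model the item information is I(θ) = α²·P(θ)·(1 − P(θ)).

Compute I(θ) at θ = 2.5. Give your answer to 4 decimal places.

0.1810

P = 1/(1+e^{-0.8556}) = 0.7017
P(1−P) = 0.7017 × 0.2983 = 0.2093
I = α² × P(1−P) = 0.93² × 0.2093 = 0.18102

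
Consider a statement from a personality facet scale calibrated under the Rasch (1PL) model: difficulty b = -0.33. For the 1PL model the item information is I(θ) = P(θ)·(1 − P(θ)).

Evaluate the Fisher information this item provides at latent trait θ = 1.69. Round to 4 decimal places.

P = 1/(1+e^{-2.0200}) = 0.8829
P(1−P) = 0.8829 × 0.1171 = 0.1034
I = P(1−P) = 0.10340

0.1034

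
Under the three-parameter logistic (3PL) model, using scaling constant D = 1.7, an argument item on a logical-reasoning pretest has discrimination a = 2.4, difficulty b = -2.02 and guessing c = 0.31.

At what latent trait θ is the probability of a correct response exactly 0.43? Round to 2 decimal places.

-2.40

P(θ) = c + (1 − c) · 1 / (1 + exp(−D·a(θ − b)))
Remove guessing floor: (0.43 − 0.31)/(1 − 0.31) = 0.1739
logit = ln(0.1739/0.8261) = -1.5581
θ = b + logit/(1.7·a) = -2.02 + (-1.5581)/4.0800 = -2.4019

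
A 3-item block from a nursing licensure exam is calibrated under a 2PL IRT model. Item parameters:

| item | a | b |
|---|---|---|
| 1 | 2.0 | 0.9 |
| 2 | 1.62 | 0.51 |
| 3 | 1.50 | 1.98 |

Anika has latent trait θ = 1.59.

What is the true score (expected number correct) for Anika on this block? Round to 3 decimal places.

2.009

P(θ) = 1 / (1 + exp(−a(θ − b)))
P_1 = 1/(1+e^{-1.3800}) = 0.7990
P_2 = 1/(1+e^{-1.7496}) = 0.8519
P_3 = 1/(1+e^{0.5850}) = 0.3578
E[score] = 0.7990 + 0.8519 + 0.3578 = 2.0087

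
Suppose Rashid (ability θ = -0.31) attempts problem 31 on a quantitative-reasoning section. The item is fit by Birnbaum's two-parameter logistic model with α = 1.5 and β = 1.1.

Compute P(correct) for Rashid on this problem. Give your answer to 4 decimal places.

P(θ) = 1 / (1 + exp(−α(θ − β)))
Exponent: 1.5 × (-0.31 − 1.1) = -2.1150
1/(1 + e^{2.1150}) = 0.1076

0.1076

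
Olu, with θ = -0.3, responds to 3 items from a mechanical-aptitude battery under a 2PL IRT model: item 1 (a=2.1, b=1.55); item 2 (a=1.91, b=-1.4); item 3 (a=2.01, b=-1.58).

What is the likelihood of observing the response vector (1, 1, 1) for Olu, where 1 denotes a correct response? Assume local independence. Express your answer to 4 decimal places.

P(θ) = 1 / (1 + exp(−a(θ − b)))
P_1 = 1/(1+e^{3.8850}) = 0.0201
P_2 = 1/(1+e^{-2.1010}) = 0.8910
P_3 = 1/(1+e^{-2.5728}) = 0.9291
L = P_1 × P_2 × P_3 = 0.0201 × 0.8910 × 0.9291 = 0.01667

0.0167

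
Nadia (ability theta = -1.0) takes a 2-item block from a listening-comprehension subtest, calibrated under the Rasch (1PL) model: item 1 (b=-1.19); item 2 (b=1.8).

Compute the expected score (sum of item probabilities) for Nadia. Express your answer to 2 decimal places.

P(theta) = 1 / (1 + exp(−(theta − b)))
P_1 = 1/(1+e^{-0.1900}) = 0.5474
P_2 = 1/(1+e^{2.8000}) = 0.0573
E[score] = 0.5474 + 0.0573 = 0.6047

0.60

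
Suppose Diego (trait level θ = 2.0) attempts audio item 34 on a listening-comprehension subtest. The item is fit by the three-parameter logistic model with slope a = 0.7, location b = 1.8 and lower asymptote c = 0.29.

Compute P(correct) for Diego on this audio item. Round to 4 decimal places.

0.6698

P(θ) = c + (1 − c) · 1 / (1 + exp(−a(θ − b)))
Exponent: 0.7 × (2.0 − 1.8) = 0.1400
1/(1 + e^{-0.1400}) = 0.5349
P = 0.29 + 0.71 × 0.5349 = 0.6698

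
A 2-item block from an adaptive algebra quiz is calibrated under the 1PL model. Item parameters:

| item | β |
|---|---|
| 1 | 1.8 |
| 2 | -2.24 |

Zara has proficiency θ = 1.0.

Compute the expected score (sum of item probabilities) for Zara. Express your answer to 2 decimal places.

P(θ) = 1 / (1 + exp(−(θ − β)))
P_1 = 1/(1+e^{0.8000}) = 0.3100
P_2 = 1/(1+e^{-3.2400}) = 0.9623
E[score] = 0.3100 + 0.9623 = 1.2723

1.27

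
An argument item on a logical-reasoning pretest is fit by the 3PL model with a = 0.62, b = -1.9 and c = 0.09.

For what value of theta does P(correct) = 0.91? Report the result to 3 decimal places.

P(theta) = c + (1 − c) · 1 / (1 + exp(−a(theta − b)))
Remove guessing floor: (0.91 − 0.09)/(1 − 0.09) = 0.9011
logit = ln(0.9011/0.0989) = 2.2095
theta = b + logit/(a) = -1.9 + 2.2095/0.6200 = 1.6637

1.664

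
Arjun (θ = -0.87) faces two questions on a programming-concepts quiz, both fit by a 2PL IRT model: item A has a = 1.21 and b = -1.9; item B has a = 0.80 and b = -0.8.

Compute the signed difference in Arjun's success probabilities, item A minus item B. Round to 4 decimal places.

0.2907

P(θ) = 1 / (1 + exp(−a(θ − b)))
P_A = 0.7767
P_B = 0.4860
P_A − P_B = 0.2907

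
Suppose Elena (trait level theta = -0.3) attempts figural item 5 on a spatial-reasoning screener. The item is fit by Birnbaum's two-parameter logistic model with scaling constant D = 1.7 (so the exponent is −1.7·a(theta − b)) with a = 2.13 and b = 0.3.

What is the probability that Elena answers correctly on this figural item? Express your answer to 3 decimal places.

0.102

P(theta) = 1 / (1 + exp(−D·a(theta − b)))
Exponent: 1.7 × 2.13 × (-0.3 − 0.3) = -2.1726
1/(1 + e^{2.1726}) = 0.1022
P = 0.1022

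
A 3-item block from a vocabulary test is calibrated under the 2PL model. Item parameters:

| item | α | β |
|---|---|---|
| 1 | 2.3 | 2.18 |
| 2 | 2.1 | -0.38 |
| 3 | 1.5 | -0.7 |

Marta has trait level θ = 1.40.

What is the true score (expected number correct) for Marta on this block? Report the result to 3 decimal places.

P(θ) = 1 / (1 + exp(−α(θ − β)))
P_1 = 1/(1+e^{1.7940}) = 0.1426
P_2 = 1/(1+e^{-3.7380}) = 0.9768
P_3 = 1/(1+e^{-3.1500}) = 0.9589
E[score] = 0.1426 + 0.9768 + 0.9589 = 2.0782

2.078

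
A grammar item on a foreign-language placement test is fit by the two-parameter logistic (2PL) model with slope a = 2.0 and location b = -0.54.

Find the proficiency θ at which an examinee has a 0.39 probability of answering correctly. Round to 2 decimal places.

-0.76

P(θ) = 1 / (1 + exp(−a(θ − b)))
logit = ln(0.3900/0.6100) = -0.4473
θ = b + logit/(a) = -0.54 + (-0.4473)/2.0000 = -0.7637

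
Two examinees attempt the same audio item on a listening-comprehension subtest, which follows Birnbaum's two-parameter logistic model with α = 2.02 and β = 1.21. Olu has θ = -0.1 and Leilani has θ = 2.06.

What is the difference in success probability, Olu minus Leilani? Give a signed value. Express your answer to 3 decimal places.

-0.782

P(θ) = 1 / (1 + exp(−α(θ − β)))
P(Olu) = 0.0662  [exponent -2.6462]
P(Leilani) = 0.8477  [exponent 1.7170]
Difference = 0.0662 − 0.8477 = -0.7815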